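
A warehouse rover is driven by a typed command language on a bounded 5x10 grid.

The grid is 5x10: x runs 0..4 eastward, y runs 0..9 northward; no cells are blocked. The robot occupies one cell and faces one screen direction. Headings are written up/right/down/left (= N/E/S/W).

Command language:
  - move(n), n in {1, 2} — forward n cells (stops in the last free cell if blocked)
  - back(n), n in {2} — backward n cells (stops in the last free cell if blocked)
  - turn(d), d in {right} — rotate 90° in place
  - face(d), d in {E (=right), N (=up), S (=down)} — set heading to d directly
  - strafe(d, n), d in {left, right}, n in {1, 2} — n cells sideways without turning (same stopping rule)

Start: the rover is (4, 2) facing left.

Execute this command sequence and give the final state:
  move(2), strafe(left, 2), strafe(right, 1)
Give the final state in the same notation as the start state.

(2, 1) facing left

initial: (4, 2) facing left
[1] after move(2): (2, 2) facing left
[2] after strafe(left, 2): (2, 0) facing left
[3] after strafe(right, 1): (2, 1) facing left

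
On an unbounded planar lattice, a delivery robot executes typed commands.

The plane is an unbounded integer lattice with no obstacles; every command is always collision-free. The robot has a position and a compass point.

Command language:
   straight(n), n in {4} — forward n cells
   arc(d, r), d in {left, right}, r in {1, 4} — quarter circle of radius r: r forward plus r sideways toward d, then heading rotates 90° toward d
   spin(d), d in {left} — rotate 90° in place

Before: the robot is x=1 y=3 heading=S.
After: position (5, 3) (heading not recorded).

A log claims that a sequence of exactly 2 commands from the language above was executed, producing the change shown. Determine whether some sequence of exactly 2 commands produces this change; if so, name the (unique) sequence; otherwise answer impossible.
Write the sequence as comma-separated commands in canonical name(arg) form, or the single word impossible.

key: running straight(4) before spin(left) would end elsewhere — order is forced
start: x=1 y=3 heading=S
1. spin(left) → x=1 y=3 heading=E
2. straight(4) → x=5 y=3 heading=E
no other 2-command option fits: unique.

spin(left), straight(4)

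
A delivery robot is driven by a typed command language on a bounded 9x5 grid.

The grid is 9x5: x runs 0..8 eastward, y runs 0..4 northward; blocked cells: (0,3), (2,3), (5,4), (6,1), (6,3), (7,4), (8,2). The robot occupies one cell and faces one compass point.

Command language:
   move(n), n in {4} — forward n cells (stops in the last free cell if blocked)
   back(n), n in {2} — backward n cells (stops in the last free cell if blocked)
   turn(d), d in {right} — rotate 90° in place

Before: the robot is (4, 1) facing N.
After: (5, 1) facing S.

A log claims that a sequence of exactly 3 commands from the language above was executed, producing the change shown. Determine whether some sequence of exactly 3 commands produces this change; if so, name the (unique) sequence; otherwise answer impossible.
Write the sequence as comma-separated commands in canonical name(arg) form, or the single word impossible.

turn(right), move(4), turn(right)

key: move(4) is stopped early by the blocked cell at (6,1)
t0: (4, 1) facing N
t=1 turn(right) ⇒ (4, 1) facing E
t=2 move(4) ⇒ (5, 1) facing E
t=3 turn(right) ⇒ (5, 1) facing S
no other 3-command option fits: unique.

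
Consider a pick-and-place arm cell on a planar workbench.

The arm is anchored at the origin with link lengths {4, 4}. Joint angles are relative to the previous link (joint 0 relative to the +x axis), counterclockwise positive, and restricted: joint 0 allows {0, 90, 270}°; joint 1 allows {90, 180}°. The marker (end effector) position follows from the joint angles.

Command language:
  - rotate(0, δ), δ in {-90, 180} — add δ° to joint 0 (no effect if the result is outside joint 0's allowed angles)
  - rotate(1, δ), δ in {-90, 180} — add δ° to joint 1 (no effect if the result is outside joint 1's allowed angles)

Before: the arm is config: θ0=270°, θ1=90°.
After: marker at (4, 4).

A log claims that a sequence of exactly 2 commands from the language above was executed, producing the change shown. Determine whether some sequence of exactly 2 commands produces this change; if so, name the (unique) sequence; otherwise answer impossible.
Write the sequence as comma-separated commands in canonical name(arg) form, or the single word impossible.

rotate(0, 180), rotate(0, -90)

key: running rotate(0, -90) before rotate(0, 180) would end elsewhere — order is forced
t0: config: θ0=270°, θ1=90°
t=1 rotate(0, 180) ⇒ config: θ0=90°, θ1=90°
t=2 rotate(0, -90) ⇒ config: θ0=0°, θ1=90°
no rival 2-sequence matches.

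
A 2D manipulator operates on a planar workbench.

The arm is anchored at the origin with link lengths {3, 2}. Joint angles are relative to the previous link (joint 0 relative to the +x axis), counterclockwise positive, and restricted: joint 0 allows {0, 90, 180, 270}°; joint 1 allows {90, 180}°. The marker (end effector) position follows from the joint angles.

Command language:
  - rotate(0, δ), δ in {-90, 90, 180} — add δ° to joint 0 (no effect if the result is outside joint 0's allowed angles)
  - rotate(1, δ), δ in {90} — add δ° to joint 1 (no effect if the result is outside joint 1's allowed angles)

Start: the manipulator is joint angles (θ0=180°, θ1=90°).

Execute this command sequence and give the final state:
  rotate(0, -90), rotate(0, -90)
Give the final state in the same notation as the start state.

initial: joint angles (θ0=180°, θ1=90°)
t=1 rotate(0, -90) ⇒ joint angles (θ0=90°, θ1=90°)
t=2 rotate(0, -90) ⇒ joint angles (θ0=0°, θ1=90°)

joint angles (θ0=0°, θ1=90°)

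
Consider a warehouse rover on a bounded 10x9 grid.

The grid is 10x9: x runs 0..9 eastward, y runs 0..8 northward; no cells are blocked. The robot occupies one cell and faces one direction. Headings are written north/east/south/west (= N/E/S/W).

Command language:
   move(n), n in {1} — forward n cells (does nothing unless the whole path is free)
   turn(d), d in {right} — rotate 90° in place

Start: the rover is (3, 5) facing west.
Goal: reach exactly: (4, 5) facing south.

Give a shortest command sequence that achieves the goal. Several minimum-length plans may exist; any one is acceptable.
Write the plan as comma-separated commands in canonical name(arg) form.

turn(right), turn(right), move(1), turn(right)

initial: (3, 5) facing west
t=1 turn(right) ⇒ (3, 5) facing north
t=2 turn(right) ⇒ (3, 5) facing east
t=3 move(1) ⇒ (4, 5) facing east
t=4 turn(right) ⇒ (4, 5) facing south
minimal: 4 command(s), checked below 4.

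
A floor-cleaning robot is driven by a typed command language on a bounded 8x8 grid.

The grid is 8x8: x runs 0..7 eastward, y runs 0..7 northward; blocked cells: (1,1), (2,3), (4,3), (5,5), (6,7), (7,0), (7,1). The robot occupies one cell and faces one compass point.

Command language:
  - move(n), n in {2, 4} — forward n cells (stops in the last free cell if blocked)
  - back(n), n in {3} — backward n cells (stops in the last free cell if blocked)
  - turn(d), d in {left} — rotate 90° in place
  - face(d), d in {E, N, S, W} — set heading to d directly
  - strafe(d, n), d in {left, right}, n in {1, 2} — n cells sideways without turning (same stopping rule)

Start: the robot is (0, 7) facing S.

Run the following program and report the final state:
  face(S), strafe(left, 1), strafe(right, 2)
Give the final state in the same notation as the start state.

begin: (0, 7) facing S
t=1 face(S) ⇒ (0, 7) facing S
t=2 strafe(left, 1) ⇒ (1, 7) facing S
t=3 strafe(right, 2) ⇒ (0, 7) facing S

(0, 7) facing S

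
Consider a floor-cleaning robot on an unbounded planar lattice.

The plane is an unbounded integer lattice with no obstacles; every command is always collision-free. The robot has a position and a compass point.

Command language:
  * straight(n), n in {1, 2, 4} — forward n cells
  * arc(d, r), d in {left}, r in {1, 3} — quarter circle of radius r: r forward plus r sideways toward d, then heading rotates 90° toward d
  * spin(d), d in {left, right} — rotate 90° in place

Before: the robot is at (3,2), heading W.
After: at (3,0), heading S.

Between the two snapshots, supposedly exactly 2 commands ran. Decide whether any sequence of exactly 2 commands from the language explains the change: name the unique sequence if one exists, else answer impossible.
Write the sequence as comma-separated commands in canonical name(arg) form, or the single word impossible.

spin(left), straight(2)

key: running straight(2) before spin(left) would end elsewhere — order is forced
t0: at (3,2), heading W
1. spin(left) → at (3,2), heading S
2. straight(2) → at (3,0), heading S
no rival 2-sequence matches.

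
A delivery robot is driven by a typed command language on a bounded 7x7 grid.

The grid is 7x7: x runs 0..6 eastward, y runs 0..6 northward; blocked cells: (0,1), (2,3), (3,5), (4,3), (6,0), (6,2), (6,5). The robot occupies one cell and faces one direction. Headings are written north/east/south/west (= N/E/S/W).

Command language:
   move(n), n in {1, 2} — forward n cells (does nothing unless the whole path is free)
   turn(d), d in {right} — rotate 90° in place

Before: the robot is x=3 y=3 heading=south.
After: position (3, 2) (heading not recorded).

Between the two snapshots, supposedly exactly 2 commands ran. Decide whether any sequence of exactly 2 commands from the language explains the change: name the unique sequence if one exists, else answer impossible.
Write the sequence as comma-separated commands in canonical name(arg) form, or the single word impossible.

move(1), turn(right)

key: running turn(right) before move(1) would end elsewhere — order is forced
t0: x=3 y=3 heading=south
[1] after move(1): x=3 y=2 heading=south
[2] after turn(right): x=3 y=2 heading=west
uniquely the one of 9 2-step routes that fits.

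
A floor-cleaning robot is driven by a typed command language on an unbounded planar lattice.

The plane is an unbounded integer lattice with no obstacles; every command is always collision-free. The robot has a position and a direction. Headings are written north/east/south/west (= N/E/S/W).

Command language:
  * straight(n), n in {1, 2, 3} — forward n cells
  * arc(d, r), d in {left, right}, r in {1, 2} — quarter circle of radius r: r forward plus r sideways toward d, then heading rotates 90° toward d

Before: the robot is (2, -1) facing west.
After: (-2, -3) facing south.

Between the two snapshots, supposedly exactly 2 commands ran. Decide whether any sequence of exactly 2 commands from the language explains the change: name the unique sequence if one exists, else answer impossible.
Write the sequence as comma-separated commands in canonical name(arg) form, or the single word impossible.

straight(2), arc(left, 2)

key: position moved to (-2,-3) AND the heading swung to S — translation plus rotation needed
from: (2, -1) facing west
[1] after straight(2): (0, -1) facing west
[2] after arc(left, 2): (-2, -3) facing south
all 49 alternatives checked — unique.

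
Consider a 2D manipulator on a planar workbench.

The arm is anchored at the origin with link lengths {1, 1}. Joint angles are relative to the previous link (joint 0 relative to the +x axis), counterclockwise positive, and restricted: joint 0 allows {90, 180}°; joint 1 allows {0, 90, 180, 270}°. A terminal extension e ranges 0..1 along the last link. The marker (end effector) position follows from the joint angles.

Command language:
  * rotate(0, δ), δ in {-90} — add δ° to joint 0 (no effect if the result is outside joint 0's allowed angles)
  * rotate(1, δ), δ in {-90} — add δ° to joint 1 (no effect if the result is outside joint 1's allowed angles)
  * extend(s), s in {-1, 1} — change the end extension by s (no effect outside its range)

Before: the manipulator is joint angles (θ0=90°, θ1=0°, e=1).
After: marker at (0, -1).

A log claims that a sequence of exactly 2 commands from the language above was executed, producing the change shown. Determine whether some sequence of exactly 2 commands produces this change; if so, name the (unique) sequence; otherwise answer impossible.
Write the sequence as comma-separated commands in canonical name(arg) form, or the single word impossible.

rotate(1, -90), rotate(1, -90)

t0: joint angles (θ0=90°, θ1=0°, e=1)
1. rotate(1, -90) → joint angles (θ0=90°, θ1=270°, e=1)
2. rotate(1, -90) → joint angles (θ0=90°, θ1=180°, e=1)
all 16 alternatives checked — unique.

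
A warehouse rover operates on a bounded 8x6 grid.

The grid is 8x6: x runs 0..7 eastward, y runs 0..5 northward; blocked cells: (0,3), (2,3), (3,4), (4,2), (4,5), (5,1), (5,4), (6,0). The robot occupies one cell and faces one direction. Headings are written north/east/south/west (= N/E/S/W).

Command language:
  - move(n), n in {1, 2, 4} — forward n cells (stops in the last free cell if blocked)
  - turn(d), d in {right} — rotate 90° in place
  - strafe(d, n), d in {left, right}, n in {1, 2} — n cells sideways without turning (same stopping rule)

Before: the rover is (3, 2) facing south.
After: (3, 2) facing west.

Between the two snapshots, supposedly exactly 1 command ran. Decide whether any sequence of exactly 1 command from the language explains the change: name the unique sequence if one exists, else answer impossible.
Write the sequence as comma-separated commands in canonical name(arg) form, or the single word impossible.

turn(right)

key: (3,2) unchanged — the single command moves nothing
begin: (3, 2) facing south
1. turn(right) → (3, 2) facing west
no other 1-command option fits: unique.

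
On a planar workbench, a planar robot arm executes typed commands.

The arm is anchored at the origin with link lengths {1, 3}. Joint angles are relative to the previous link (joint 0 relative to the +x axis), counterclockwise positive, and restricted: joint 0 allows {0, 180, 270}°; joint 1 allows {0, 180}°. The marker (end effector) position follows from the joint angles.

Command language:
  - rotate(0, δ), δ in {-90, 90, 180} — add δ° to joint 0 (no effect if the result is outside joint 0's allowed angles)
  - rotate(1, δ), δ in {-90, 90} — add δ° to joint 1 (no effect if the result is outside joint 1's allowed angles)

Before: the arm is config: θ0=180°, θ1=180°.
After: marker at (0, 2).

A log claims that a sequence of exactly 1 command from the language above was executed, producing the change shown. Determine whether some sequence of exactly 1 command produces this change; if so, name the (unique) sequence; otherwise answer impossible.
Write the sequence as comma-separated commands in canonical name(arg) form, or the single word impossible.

begin: config: θ0=180°, θ1=180°
1. rotate(0, 90) → config: θ0=270°, θ1=180°
uniquely the one of 5 1-step routes that fits.

rotate(0, 90)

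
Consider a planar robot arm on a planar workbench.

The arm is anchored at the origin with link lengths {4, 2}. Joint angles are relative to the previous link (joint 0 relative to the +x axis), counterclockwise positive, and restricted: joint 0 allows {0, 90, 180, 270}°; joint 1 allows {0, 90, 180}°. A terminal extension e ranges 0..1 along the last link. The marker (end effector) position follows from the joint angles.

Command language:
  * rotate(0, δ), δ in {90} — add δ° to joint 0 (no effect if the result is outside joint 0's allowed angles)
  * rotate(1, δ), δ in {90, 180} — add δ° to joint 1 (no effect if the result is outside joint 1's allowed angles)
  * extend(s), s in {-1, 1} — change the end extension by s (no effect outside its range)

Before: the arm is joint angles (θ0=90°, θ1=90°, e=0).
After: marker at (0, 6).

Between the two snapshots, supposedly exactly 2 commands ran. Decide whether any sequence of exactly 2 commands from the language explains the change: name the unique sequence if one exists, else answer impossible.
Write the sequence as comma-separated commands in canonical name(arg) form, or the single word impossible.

rotate(1, 90), rotate(1, 180)

key: running rotate(1, 180) before rotate(1, 90) would end elsewhere — order is forced
t0: joint angles (θ0=90°, θ1=90°, e=0)
[1] after rotate(1, 90): joint angles (θ0=90°, θ1=180°, e=0)
[2] after rotate(1, 180): joint angles (θ0=90°, θ1=0°, e=0)
all 25 alternatives checked — unique.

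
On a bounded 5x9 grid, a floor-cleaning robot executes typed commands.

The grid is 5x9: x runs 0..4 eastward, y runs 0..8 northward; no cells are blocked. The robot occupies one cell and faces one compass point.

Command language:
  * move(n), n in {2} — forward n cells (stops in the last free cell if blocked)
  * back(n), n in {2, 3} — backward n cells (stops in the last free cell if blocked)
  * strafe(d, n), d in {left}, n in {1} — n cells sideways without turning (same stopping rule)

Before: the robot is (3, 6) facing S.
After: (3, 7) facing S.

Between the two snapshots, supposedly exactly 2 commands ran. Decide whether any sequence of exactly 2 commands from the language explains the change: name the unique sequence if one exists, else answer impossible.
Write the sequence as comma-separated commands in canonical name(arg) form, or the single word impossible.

key: still facing S at the end — nothing in the sequence rotates
from: (3, 6) facing S
1. move(2) → (3, 4) facing S
2. back(3) → (3, 7) facing S
no other 2-command option fits: unique.

move(2), back(3)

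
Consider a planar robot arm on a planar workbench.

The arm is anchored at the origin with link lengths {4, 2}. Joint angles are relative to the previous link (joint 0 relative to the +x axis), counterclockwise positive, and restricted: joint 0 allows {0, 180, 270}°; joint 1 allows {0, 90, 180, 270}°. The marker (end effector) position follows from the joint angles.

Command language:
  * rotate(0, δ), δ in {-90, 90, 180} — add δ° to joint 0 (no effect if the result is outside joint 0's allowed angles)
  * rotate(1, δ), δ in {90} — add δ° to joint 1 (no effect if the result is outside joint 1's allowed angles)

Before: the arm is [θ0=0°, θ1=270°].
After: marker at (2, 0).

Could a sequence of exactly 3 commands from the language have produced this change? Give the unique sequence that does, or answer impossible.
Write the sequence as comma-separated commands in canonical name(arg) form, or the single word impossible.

rotate(1, 90), rotate(1, 90), rotate(1, 90)

from: [θ0=0°, θ1=270°]
t=1 rotate(1, 90) ⇒ [θ0=0°, θ1=0°]
t=2 rotate(1, 90) ⇒ [θ0=0°, θ1=90°]
t=3 rotate(1, 90) ⇒ [θ0=0°, θ1=180°]
all 64 alternatives checked — unique.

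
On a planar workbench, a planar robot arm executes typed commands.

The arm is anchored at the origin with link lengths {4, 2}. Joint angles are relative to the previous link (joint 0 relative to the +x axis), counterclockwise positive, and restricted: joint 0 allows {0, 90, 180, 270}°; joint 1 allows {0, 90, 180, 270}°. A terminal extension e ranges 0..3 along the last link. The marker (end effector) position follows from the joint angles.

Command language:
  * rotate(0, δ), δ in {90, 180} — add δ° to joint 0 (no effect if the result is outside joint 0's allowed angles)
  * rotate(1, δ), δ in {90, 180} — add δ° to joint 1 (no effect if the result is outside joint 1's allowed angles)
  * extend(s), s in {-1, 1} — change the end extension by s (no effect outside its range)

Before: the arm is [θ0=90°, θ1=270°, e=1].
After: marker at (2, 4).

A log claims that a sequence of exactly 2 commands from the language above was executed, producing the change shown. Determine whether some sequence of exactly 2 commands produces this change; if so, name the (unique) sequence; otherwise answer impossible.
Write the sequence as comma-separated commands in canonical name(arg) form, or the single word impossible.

begin: [θ0=90°, θ1=270°, e=1]
t=1 extend(-1) ⇒ [θ0=90°, θ1=270°, e=0]
t=2 extend(-1) ⇒ [θ0=90°, θ1=270°, e=0]
no other 2-command option fits: unique.

extend(-1), extend(-1)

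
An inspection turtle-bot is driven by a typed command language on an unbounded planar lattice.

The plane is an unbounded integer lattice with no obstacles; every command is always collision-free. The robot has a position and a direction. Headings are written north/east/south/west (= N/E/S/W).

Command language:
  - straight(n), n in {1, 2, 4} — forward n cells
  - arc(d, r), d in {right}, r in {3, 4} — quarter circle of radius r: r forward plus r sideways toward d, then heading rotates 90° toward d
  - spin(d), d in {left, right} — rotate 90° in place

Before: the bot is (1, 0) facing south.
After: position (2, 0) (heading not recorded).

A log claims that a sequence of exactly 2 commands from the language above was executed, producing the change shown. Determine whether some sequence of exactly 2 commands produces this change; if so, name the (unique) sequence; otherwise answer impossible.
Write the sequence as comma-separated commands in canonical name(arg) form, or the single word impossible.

spin(left), straight(1)

key: order matters: swapping spin(left) and straight(1) lands elsewhere
begin: (1, 0) facing south
1. spin(left) → (1, 0) facing east
2. straight(1) → (2, 0) facing east
no other 2-command option fits: unique.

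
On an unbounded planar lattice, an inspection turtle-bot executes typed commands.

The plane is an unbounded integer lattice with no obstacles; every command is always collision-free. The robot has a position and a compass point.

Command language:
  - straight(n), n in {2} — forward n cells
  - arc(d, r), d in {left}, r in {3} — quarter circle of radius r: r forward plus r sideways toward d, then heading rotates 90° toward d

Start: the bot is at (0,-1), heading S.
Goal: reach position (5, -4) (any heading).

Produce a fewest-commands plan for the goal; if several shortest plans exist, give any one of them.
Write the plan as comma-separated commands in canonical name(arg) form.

start: at (0,-1), heading S
step 1 (arc(left, 3)): at (3,-4), heading E
step 2 (straight(2)): at (5,-4), heading E
minimal: 2 command(s), checked below 2.

arc(left, 3), straight(2)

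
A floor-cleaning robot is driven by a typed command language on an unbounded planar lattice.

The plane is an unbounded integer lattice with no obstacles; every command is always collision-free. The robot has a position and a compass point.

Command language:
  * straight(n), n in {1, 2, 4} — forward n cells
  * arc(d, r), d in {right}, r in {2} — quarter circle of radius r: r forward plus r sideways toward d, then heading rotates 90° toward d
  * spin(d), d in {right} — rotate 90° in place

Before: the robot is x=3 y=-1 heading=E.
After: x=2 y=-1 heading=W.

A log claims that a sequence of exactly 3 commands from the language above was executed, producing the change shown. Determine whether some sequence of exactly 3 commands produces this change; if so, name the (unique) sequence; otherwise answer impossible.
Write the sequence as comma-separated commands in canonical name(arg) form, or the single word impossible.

key: cell and facing (now W) both changed — the 3 commands mix motion and turning
initial: x=3 y=-1 heading=E
step 1 (spin(right)): x=3 y=-1 heading=S
step 2 (spin(right)): x=3 y=-1 heading=W
step 3 (straight(1)): x=2 y=-1 heading=W
uniquely the one of 125 3-step routes that fits.

spin(right), spin(right), straight(1)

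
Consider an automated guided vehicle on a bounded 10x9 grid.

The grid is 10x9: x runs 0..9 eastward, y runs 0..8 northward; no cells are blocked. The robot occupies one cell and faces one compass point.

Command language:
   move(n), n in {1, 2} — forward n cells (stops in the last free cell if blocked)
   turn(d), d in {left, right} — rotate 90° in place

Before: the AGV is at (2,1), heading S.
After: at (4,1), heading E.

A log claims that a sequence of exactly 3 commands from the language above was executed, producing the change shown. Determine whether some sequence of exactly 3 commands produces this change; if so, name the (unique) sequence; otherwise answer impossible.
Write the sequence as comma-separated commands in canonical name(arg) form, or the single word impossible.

key: position moved to (4,1) AND the heading swung to E — translation plus rotation needed
t0: at (2,1), heading S
1. turn(left) → at (2,1), heading E
2. move(1) → at (3,1), heading E
3. move(1) → at (4,1), heading E
all 64 alternatives checked — unique.

turn(left), move(1), move(1)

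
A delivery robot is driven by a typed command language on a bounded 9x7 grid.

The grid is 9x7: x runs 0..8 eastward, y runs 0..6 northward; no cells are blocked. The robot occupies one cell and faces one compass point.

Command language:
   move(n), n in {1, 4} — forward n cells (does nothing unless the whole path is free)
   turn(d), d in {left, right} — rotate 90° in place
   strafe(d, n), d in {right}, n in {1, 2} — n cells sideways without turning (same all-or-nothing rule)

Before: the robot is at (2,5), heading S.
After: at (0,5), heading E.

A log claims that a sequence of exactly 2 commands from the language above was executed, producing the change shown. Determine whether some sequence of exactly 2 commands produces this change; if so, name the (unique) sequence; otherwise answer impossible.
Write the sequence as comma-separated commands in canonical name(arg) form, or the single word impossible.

strafe(right, 2), turn(left)

key: order matters: swapping strafe(right, 2) and turn(left) lands elsewhere
t0: at (2,5), heading S
1. strafe(right, 2) → at (0,5), heading S
2. turn(left) → at (0,5), heading E
no other 2-command option fits: unique.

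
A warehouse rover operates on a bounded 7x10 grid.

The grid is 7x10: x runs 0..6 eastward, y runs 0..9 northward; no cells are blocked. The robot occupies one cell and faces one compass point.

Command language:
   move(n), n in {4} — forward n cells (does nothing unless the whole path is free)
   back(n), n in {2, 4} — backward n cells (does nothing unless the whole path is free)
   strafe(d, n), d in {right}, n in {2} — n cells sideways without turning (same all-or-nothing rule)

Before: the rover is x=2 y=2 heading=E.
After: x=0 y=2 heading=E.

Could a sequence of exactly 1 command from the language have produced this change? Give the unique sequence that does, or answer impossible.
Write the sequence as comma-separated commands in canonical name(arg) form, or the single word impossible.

key: still facing E — the one step turns nothing
begin: x=2 y=2 heading=E
1. back(2) → x=0 y=2 heading=E
no other 1-command option fits: unique.

back(2)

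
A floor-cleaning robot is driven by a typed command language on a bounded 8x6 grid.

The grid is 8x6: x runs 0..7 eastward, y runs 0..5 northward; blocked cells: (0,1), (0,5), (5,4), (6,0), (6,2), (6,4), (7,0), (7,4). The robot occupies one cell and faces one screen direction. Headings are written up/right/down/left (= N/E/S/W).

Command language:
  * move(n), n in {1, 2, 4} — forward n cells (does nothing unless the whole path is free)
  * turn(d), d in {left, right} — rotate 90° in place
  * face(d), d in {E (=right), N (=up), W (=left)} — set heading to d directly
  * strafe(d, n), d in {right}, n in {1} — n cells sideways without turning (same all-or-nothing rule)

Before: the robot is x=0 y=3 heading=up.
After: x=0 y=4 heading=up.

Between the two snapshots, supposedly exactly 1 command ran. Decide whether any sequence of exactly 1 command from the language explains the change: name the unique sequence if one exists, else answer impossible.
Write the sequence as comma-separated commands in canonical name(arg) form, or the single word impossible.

key: heading stays N — the single command does not turn
t0: x=0 y=3 heading=up
t=1 move(1) ⇒ x=0 y=4 heading=up
all 9 alternatives checked — unique.

move(1)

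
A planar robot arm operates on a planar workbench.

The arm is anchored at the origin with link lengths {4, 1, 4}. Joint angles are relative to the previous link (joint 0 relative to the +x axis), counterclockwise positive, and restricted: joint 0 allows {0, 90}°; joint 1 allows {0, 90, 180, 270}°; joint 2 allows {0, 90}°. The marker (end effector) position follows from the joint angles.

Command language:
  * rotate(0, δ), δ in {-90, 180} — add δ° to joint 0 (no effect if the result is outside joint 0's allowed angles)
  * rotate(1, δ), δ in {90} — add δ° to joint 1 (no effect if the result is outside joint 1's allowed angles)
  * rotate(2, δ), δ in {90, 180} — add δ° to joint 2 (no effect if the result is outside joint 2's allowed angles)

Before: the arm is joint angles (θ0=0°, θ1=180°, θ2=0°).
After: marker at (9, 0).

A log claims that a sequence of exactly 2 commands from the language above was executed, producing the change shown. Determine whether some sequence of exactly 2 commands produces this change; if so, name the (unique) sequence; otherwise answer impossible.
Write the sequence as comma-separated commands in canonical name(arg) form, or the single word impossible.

rotate(1, 90), rotate(1, 90)

initial: joint angles (θ0=0°, θ1=180°, θ2=0°)
[1] after rotate(1, 90): joint angles (θ0=0°, θ1=270°, θ2=0°)
[2] after rotate(1, 90): joint angles (θ0=0°, θ1=0°, θ2=0°)
all 25 alternatives checked — unique.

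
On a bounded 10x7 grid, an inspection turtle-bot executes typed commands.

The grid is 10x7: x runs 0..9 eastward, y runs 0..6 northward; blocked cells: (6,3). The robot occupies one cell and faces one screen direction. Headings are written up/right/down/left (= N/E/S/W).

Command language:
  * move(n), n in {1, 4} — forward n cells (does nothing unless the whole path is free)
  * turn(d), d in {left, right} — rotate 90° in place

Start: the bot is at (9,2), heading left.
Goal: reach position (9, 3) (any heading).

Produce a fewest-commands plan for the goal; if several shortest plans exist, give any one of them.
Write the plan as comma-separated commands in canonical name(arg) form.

start: at (9,2), heading left
step 1 (turn(right)): at (9,2), heading up
step 2 (move(1)): at (9,3), heading up
shorter routes all fall short; 2 is best.

turn(right), move(1)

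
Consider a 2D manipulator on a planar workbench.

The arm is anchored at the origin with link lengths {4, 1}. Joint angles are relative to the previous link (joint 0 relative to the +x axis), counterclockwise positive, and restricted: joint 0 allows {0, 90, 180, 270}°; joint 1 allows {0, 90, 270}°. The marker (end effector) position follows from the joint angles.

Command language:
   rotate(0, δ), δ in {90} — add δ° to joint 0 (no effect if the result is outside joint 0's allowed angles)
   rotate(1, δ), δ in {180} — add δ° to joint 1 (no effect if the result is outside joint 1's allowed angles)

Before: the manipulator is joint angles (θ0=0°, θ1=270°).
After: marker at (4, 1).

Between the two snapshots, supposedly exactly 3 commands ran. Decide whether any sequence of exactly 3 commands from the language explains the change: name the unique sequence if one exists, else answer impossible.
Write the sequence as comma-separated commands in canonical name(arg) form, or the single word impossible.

start: joint angles (θ0=0°, θ1=270°)
t=1 rotate(1, 180) ⇒ joint angles (θ0=0°, θ1=90°)
t=2 rotate(1, 180) ⇒ joint angles (θ0=0°, θ1=270°)
t=3 rotate(1, 180) ⇒ joint angles (θ0=0°, θ1=90°)
no other 3-command option fits: unique.

rotate(1, 180), rotate(1, 180), rotate(1, 180)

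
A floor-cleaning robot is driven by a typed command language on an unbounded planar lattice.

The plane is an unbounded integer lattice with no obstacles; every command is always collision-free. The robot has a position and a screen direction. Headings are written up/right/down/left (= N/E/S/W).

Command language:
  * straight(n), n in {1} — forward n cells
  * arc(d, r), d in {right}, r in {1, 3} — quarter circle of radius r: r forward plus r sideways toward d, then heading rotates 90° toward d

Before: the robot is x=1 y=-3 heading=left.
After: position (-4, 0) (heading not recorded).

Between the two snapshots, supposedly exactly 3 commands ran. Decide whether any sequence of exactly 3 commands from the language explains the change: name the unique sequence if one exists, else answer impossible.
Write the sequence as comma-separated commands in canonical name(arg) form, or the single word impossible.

straight(1), straight(1), arc(right, 3)

key: order matters: swapping straight(1) and arc(right, 3) lands elsewhere
t0: x=1 y=-3 heading=left
[1] after straight(1): x=0 y=-3 heading=left
[2] after straight(1): x=-1 y=-3 heading=left
[3] after arc(right, 3): x=-4 y=0 heading=up
all 27 alternatives checked — unique.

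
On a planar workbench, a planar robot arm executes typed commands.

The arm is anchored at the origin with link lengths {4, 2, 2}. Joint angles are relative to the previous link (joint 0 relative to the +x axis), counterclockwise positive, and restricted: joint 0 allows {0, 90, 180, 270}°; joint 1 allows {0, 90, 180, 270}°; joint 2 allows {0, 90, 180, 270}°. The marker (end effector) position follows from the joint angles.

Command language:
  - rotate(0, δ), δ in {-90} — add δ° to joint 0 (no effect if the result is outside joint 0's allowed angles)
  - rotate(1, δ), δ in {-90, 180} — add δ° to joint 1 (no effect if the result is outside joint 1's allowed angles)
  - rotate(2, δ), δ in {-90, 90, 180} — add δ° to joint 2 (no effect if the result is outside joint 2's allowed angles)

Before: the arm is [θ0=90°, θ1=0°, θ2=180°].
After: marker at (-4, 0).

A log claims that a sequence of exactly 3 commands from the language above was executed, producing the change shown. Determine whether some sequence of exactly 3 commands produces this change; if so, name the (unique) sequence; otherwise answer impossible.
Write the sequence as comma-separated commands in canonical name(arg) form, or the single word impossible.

from: [θ0=90°, θ1=0°, θ2=180°]
t=1 rotate(0, -90) ⇒ [θ0=0°, θ1=0°, θ2=180°]
t=2 rotate(0, -90) ⇒ [θ0=270°, θ1=0°, θ2=180°]
t=3 rotate(0, -90) ⇒ [θ0=180°, θ1=0°, θ2=180°]
no other 3-command option fits: unique.

rotate(0, -90), rotate(0, -90), rotate(0, -90)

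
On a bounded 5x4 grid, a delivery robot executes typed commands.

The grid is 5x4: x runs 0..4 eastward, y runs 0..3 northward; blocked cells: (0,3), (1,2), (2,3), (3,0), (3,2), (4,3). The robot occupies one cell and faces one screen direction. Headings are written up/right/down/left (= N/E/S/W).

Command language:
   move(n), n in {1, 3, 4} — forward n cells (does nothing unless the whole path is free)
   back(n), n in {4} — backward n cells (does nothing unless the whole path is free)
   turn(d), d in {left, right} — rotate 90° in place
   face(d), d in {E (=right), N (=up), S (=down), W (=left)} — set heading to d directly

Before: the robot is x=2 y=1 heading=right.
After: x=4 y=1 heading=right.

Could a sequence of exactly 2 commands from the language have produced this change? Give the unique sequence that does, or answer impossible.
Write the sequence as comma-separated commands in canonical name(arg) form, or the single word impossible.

key: heading stays E — no command in the sequence turns
from: x=2 y=1 heading=right
1. move(1) → x=3 y=1 heading=right
2. move(1) → x=4 y=1 heading=right
all 100 alternatives checked — unique.

move(1), move(1)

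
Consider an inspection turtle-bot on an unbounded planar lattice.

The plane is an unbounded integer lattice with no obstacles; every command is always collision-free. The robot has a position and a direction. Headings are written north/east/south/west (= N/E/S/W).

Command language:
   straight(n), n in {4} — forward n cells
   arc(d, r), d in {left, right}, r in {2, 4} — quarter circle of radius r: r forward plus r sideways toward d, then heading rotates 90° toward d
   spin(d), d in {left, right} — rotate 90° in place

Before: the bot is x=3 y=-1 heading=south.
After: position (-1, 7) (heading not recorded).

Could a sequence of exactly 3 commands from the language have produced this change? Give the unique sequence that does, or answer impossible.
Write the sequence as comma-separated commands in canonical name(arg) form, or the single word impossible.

key: order matters: swapping spin(right) and straight(4) lands elsewhere
start: x=3 y=-1 heading=south
[1] after spin(right): x=3 y=-1 heading=west
[2] after arc(right, 4): x=-1 y=3 heading=north
[3] after straight(4): x=-1 y=7 heading=north
no other 3-command option fits: unique.

spin(right), arc(right, 4), straight(4)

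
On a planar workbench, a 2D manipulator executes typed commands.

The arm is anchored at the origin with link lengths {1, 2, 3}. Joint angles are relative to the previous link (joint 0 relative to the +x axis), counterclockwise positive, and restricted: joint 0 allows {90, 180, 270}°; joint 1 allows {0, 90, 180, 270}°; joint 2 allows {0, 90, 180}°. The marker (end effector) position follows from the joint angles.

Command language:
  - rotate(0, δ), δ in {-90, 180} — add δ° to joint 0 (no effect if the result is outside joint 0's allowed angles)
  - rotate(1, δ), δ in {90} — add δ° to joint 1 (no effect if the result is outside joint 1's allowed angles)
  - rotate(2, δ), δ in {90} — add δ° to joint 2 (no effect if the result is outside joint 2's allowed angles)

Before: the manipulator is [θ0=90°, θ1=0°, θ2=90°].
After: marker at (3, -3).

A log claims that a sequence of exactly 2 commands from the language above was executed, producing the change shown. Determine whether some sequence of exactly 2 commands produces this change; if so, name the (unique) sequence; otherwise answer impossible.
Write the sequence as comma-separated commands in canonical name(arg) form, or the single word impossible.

key: order matters: swapping rotate(0, -90) and rotate(0, 180) lands elsewhere
from: [θ0=90°, θ1=0°, θ2=90°]
t=1 rotate(0, -90) ⇒ [θ0=90°, θ1=0°, θ2=90°]
t=2 rotate(0, 180) ⇒ [θ0=270°, θ1=0°, θ2=90°]
no rival 2-sequence matches.

rotate(0, -90), rotate(0, 180)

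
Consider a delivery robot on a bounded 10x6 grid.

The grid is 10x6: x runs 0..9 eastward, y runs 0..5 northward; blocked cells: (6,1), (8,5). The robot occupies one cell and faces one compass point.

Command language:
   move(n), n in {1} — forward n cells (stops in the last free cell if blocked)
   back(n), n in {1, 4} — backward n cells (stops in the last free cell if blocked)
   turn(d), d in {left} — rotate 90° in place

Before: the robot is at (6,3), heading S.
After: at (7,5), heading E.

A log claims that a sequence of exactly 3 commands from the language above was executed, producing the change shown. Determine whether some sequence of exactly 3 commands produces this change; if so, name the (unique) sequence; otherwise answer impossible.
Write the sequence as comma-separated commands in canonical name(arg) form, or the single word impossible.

key: running move(1) before back(4) would end elsewhere — order is forced
initial: at (6,3), heading S
t=1 back(4) ⇒ at (6,5), heading S
t=2 turn(left) ⇒ at (6,5), heading E
t=3 move(1) ⇒ at (7,5), heading E
uniquely the one of 64 3-step routes that fits.

back(4), turn(left), move(1)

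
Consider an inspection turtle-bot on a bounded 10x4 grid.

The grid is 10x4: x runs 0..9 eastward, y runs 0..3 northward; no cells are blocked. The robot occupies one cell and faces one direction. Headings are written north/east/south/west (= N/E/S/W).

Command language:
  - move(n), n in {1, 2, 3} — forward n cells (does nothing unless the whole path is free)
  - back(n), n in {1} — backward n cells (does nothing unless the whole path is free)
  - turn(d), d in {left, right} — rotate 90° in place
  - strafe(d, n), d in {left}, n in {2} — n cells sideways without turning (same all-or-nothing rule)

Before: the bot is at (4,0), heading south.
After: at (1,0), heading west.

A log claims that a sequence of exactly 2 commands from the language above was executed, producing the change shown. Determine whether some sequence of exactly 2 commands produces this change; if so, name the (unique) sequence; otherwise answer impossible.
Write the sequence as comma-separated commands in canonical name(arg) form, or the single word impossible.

key: running move(3) before turn(right) would end elsewhere — order is forced
begin: at (4,0), heading south
1. turn(right) → at (4,0), heading west
2. move(3) → at (1,0), heading west
all 49 alternatives checked — unique.

turn(right), move(3)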